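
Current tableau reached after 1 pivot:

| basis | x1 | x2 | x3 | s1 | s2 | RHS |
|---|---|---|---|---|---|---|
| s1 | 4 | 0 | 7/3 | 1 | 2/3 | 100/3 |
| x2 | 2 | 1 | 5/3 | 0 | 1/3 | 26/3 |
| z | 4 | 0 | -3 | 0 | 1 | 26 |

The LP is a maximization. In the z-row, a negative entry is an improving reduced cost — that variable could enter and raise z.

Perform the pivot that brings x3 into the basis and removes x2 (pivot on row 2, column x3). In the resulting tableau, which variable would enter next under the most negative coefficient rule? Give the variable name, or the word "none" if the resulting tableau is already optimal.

Pivot element 5/3. New z-row = old z-row − (-3)·(row 2/(5/3)).
Updated z-row coefficients: x1: 38/5, x2: 9/5, x3: 0, s1: 0, s2: 8/5.
No coefficient is strictly negative; the tableau after this pivot is optimal.

none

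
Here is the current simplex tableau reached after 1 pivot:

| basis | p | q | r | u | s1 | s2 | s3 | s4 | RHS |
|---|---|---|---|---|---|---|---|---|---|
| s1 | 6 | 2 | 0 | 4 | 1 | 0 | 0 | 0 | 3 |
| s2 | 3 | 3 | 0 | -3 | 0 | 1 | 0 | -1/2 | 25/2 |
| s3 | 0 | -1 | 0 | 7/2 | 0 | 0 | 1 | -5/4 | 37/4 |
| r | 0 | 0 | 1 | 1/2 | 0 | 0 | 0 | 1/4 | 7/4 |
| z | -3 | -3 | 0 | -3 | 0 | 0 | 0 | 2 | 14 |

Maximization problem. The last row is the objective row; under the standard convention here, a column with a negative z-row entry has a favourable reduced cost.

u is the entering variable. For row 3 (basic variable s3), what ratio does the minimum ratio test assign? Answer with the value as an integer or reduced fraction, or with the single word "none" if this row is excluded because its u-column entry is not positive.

Ratio = RHS / (u entry) = (37/4) / (7/2) = 37/14.

37/14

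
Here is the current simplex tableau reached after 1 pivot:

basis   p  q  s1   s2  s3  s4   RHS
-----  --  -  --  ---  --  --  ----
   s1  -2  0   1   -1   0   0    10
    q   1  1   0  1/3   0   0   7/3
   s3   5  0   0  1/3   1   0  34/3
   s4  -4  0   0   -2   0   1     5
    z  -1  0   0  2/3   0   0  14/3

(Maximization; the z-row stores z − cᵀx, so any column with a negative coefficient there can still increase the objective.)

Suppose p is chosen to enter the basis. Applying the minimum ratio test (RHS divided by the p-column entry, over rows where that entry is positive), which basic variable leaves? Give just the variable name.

s3

Ratios: row 1 (s1): entry -2 ≤ 0, skip; row 2 (q): (7/3)/1 = 7/3; row 3 (s3): (34/3)/5 = 34/15; row 4 (s4): entry -4 ≤ 0, skip.
Minimum ratio 34/15 is in the s3 row, so s3 leaves.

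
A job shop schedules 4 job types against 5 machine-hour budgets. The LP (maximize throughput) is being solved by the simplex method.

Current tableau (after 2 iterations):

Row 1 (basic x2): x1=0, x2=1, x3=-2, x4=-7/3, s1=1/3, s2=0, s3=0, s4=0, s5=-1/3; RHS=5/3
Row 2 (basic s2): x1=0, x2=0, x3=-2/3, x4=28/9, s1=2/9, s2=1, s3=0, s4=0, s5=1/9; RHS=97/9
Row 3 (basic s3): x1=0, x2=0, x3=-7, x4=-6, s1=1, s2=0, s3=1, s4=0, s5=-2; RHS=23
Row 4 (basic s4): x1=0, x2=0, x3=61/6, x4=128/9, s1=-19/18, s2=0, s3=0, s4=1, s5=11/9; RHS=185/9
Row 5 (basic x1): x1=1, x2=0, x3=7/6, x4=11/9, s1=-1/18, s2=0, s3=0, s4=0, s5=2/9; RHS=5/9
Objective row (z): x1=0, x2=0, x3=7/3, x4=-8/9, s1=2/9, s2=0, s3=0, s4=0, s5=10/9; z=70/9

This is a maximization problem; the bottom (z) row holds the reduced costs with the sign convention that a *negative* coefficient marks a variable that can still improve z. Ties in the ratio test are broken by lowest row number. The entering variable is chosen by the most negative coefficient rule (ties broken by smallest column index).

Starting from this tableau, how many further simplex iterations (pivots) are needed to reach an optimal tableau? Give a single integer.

1

pivot: x4 in, x1 out → z = 90/11
No improving column remains; optimal.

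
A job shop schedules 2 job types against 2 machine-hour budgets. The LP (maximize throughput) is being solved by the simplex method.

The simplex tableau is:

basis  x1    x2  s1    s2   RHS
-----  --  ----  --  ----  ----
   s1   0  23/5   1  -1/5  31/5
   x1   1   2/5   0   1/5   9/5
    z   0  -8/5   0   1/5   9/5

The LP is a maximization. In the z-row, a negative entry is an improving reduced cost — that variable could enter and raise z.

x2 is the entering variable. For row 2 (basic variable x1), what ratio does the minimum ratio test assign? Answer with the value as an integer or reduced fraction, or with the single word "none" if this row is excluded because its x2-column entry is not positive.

9/2

Ratio = RHS / (x2 entry) = (9/5) / (2/5) = 9/2.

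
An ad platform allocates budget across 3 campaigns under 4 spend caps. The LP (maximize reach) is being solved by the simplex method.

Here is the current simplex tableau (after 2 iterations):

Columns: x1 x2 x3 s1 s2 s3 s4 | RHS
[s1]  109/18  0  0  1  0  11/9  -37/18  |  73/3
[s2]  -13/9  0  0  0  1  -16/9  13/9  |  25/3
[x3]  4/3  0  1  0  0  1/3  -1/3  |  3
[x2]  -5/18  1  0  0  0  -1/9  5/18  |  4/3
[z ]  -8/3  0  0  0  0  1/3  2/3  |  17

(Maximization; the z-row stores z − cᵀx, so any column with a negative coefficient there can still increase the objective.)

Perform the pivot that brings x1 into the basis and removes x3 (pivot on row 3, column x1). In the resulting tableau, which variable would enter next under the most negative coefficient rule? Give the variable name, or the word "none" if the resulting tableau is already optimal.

Pivot element 4/3. New z-row = old z-row − (-8/3)·(row 3/(4/3)).
Updated z-row coefficients: x1: 0, x2: 0, x3: 2, s1: 0, s2: 0, s3: 1, s4: 0.
No coefficient is strictly negative; the tableau after this pivot is optimal.

none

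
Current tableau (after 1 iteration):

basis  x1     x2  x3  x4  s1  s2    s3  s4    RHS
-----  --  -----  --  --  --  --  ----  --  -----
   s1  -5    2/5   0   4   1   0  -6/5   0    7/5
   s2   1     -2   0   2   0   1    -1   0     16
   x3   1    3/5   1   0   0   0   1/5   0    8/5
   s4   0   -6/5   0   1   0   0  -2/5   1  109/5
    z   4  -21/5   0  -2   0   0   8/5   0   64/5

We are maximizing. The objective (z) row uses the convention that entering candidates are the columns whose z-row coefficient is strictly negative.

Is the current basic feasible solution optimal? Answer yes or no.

no

Column x2 has objective-row coefficient -21/5, which is negative; an improving pivot exists, so not yet optimal.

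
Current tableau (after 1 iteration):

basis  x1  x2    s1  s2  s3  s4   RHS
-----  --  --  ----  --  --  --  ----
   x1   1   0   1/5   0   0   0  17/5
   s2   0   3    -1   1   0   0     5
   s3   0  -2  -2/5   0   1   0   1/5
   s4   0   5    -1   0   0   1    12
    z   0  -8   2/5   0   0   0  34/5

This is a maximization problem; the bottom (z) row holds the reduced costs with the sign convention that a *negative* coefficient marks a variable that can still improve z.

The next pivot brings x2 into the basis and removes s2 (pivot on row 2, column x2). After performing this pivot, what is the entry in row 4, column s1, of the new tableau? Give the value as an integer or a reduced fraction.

Pivot element is row 2, column x2: 3.
Normalize row 2: new (row 2, s1) = (-1)/3 = -1/3.
row 4 ← row 4 − 5·(new row 2): -1 − 5·(-1/3) = 2/3.

2/3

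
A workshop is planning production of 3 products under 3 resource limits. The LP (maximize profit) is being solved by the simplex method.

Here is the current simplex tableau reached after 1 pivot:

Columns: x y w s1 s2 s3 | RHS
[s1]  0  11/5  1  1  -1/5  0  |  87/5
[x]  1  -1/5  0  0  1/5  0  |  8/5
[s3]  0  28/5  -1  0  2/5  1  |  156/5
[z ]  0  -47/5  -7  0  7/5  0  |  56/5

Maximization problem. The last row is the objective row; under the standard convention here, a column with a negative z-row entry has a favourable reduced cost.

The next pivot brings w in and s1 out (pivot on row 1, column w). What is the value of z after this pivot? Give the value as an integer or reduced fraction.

Minimum ratio for w: (87/5)/1 = 87/5.
z changes by −(z-row coeff of w)·ratio = −(-7)·(87/5) = 609/5.
New z = 56/5 + (609/5) = 133.

133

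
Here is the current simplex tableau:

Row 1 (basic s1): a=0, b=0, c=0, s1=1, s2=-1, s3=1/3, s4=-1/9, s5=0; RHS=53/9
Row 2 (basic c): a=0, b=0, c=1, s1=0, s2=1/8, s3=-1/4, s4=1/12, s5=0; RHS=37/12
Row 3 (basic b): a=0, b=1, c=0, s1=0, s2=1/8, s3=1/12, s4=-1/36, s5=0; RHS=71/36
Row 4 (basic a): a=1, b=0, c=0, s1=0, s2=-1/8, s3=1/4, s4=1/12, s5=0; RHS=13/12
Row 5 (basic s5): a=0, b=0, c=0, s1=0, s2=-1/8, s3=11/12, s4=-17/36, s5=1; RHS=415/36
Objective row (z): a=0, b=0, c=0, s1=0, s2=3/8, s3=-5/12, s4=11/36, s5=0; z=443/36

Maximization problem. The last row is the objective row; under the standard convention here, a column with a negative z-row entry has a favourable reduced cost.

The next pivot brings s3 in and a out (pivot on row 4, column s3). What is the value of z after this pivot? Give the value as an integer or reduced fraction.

127/9

Minimum ratio for s3: (13/12)/(1/4) = 13/3.
z changes by −(z-row coeff of s3)·ratio = −(-5/12)·(13/3) = 65/36.
New z = 443/36 + (65/36) = 127/9.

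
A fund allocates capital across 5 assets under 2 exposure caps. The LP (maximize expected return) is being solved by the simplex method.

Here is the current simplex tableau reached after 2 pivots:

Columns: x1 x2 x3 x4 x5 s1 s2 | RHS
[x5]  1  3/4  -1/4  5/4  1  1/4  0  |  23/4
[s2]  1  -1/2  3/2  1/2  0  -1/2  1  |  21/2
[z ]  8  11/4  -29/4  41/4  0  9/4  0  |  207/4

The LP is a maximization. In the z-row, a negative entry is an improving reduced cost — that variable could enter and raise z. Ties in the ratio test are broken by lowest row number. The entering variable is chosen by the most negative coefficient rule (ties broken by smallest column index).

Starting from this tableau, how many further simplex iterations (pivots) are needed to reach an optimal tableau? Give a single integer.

2

pivot: x3 in, s2 out → z = 205/2
pivot: s1 in, x5 out → z = 110
No improving column remains; optimal.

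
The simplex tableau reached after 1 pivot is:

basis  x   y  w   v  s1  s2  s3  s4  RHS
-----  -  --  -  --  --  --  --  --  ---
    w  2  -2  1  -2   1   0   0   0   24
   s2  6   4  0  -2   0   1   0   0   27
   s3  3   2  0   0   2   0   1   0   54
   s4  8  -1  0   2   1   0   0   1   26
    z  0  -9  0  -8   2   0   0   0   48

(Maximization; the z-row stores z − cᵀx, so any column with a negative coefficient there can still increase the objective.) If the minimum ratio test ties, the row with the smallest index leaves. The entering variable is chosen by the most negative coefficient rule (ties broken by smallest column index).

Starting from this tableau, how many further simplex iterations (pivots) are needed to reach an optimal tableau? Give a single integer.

pivot: y in, s2 out → z = 435/4
pivot: v in, s4 out → z = 1145/3
No improving column remains; optimal.

2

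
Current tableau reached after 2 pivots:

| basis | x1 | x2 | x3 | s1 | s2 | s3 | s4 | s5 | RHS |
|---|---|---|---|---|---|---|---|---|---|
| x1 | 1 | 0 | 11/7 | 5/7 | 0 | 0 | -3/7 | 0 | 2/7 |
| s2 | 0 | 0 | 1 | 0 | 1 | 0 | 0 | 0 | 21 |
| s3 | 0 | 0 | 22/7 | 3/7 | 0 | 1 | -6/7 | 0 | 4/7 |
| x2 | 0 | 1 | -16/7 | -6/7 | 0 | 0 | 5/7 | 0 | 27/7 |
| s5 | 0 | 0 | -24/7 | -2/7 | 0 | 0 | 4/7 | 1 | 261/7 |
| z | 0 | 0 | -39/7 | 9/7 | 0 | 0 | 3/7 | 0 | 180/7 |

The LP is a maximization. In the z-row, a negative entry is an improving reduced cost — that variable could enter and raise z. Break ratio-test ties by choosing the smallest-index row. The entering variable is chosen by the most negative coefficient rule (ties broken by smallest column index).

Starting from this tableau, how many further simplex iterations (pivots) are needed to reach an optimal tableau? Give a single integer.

2

pivot: x3 in, x1 out → z = 294/11
pivot: s4 in, x2 out → z = 78
No improving column remains; optimal.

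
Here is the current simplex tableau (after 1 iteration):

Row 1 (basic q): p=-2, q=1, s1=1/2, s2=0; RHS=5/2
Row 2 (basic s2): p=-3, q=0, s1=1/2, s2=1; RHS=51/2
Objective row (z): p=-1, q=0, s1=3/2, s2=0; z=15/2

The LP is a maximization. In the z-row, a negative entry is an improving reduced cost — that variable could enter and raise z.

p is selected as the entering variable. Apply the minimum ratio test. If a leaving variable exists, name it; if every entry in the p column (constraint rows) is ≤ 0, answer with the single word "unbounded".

unbounded

p-column entries: row 1: -2, row 2: -3. All ≤ 0, so p can increase without bound; the LP is unbounded in this direction.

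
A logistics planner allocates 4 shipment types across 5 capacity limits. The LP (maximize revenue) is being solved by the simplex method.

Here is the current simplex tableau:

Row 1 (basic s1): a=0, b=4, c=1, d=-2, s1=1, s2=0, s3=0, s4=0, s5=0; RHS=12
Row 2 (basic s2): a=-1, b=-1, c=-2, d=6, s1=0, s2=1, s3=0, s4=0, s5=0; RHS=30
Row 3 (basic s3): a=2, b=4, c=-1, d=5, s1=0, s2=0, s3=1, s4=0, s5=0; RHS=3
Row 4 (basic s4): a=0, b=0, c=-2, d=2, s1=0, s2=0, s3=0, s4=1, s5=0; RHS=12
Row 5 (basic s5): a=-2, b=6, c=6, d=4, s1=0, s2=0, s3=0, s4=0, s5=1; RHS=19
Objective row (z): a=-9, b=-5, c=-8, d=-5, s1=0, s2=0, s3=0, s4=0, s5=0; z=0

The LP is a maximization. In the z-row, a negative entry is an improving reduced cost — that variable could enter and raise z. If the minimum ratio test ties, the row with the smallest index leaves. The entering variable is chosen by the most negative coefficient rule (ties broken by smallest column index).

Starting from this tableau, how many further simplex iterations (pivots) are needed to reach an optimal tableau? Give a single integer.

pivot: a in, s3 out → z = 27/2
pivot: c in, s5 out → z = 137/2
No improving column remains; optimal.

2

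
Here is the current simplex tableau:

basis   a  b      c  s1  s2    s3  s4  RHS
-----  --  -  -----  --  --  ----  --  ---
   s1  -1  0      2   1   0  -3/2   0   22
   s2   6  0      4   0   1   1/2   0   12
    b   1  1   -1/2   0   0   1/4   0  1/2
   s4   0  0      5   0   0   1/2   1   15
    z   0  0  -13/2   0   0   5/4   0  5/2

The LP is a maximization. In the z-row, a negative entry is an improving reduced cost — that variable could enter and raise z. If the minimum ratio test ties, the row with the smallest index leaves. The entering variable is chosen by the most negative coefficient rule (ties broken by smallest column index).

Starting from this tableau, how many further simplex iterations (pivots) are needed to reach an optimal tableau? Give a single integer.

pivot: c in, s2 out → z = 22
No improving column remains; optimal.

1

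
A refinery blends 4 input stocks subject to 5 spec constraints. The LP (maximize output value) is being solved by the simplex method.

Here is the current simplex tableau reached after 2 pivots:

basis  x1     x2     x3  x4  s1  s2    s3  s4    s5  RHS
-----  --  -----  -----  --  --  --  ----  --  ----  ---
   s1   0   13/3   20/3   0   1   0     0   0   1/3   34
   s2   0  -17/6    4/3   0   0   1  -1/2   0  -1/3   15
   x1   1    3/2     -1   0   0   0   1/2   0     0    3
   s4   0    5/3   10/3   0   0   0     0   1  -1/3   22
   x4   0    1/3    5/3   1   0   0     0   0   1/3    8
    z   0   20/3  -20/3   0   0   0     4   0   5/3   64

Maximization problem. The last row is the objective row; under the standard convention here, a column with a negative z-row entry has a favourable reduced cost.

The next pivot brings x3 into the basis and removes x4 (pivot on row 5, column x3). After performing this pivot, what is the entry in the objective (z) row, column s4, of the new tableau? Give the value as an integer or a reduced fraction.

Pivot element is row 5, column x3: 5/3.
Normalize row 5: new (row 5, s4) = 0/(5/3) = 0.
z-row ← z-row − (-20/3)·(new row 5): 0 − (-20/3)·0 = 0.

0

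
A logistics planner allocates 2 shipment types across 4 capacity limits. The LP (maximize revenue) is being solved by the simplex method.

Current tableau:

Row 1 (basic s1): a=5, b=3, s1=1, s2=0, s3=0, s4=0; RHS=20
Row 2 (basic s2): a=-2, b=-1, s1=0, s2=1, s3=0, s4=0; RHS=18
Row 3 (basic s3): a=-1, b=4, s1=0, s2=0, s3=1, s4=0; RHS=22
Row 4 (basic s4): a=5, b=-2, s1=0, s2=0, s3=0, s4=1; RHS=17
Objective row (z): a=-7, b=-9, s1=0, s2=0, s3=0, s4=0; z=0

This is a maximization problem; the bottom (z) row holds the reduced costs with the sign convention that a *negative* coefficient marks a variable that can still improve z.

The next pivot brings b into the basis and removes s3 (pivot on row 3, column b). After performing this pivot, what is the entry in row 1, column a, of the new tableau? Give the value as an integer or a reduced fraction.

Pivot element is row 3, column b: 4.
Normalize row 3: new (row 3, a) = (-1)/4 = -1/4.
row 1 ← row 1 − 3·(new row 3): 5 − 3·(-1/4) = 23/4.

23/4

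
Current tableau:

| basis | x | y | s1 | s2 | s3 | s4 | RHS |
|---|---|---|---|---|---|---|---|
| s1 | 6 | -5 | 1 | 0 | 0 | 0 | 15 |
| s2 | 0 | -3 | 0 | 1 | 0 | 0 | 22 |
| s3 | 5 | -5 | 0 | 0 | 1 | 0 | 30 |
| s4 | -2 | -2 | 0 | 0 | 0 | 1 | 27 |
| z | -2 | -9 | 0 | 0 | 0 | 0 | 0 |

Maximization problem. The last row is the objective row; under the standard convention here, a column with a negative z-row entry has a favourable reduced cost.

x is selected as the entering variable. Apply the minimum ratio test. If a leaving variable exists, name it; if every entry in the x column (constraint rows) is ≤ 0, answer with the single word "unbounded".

s1

Ratios: row 1 (s1): 15/6 = 5/2; row 2 (s2): entry 0 ≤ 0, skip; row 3 (s3): 30/5 = 6; row 4 (s4): entry -2 ≤ 0, skip.
Minimum ratio is in the s1 row, so s1 leaves.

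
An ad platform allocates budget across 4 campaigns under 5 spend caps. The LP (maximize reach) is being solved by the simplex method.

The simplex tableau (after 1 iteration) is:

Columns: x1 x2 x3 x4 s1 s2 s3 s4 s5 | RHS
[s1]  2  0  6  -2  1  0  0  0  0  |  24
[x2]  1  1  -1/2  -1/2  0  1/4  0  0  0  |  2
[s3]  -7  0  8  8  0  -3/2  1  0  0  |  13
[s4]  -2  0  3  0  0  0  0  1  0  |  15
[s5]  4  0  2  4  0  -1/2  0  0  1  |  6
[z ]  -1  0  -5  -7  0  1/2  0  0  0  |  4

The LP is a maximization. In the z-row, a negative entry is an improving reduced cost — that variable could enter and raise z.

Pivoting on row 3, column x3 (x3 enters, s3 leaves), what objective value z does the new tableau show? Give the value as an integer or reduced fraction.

97/8

Minimum ratio for x3: 13/8 = 13/8.
z changes by −(z-row coeff of x3)·ratio = −(-5)·(13/8) = 65/8.
New z = 4 + (65/8) = 97/8.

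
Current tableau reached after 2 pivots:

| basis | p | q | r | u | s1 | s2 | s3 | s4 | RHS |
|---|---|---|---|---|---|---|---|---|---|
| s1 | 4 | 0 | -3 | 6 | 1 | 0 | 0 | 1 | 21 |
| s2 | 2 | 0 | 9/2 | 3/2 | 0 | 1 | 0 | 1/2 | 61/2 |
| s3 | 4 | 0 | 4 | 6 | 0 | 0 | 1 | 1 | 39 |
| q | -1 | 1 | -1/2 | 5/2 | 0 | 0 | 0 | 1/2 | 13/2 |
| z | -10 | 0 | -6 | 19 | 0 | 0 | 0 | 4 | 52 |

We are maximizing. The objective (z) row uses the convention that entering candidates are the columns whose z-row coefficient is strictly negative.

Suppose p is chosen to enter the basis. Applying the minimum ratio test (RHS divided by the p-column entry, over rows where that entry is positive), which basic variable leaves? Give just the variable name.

s1

Ratios: row 1 (s1): 21/4 = 21/4; row 2 (s2): (61/2)/2 = 61/4; row 3 (s3): 39/4 = 39/4; row 4 (q): entry -1 ≤ 0, skip.
Minimum ratio 21/4 is in the s1 row, so s1 leaves.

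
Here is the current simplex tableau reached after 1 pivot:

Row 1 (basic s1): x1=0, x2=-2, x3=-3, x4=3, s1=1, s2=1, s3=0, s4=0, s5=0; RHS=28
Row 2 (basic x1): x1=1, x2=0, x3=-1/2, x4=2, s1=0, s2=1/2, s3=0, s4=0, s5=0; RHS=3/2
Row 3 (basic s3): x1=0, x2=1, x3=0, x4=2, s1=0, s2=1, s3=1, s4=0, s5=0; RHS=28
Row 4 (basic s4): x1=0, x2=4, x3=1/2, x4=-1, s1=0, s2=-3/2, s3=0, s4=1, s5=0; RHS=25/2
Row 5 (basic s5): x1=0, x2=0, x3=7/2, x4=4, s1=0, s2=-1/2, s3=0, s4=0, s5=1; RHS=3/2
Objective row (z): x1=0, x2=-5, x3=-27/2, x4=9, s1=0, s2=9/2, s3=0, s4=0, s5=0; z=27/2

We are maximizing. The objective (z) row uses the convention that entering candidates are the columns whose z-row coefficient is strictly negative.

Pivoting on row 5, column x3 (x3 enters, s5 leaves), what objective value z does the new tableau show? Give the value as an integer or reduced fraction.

135/7

Minimum ratio for x3: (3/2)/(7/2) = 3/7.
z changes by −(z-row coeff of x3)·ratio = −(-27/2)·(3/7) = 81/14.
New z = 27/2 + (81/14) = 135/7.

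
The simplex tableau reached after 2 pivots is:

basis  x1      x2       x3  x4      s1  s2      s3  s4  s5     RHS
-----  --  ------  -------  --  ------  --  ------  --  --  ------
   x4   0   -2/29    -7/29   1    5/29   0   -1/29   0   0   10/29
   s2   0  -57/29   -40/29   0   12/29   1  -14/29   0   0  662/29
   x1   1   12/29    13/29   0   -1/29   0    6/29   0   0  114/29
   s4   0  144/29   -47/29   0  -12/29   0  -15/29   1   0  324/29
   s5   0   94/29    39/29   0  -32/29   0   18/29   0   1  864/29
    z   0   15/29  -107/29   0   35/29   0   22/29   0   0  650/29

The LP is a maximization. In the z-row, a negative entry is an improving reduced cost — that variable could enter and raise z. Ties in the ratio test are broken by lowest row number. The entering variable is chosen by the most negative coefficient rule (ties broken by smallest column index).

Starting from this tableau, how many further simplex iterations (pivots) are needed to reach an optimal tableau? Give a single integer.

1

pivot: x3 in, x1 out → z = 712/13
No improving column remains; optimal.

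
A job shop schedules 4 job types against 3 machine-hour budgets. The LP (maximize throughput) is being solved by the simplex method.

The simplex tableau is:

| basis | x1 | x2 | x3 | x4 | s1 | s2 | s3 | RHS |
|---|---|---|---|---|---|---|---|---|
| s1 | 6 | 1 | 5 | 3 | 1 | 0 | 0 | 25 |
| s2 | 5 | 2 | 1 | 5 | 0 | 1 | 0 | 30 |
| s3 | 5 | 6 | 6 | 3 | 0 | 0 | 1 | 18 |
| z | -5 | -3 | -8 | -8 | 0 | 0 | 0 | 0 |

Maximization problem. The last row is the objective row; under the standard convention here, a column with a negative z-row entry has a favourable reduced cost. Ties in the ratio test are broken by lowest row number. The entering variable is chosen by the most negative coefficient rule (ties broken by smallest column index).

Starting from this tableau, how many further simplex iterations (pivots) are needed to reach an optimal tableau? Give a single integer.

2

pivot: x3 in, s3 out → z = 24
pivot: x4 in, s2 out → z = 48
No improving column remains; optimal.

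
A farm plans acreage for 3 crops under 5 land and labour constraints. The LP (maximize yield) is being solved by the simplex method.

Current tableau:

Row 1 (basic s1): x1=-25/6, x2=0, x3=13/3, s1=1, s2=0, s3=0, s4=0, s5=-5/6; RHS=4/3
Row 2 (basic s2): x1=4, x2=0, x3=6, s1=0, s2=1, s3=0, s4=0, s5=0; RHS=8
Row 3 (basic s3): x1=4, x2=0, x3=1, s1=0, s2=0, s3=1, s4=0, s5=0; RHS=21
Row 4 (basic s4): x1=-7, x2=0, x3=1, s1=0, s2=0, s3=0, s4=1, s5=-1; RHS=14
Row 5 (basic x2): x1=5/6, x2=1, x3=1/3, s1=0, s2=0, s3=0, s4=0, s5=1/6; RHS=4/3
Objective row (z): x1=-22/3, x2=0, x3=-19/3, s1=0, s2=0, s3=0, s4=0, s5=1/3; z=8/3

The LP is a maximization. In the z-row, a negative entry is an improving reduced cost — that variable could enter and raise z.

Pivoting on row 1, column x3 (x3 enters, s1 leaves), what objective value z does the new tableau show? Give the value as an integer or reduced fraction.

Minimum ratio for x3: (4/3)/(13/3) = 4/13.
z changes by −(z-row coeff of x3)·ratio = −(-19/3)·(4/13) = 76/39.
New z = 8/3 + (76/39) = 60/13.

60/13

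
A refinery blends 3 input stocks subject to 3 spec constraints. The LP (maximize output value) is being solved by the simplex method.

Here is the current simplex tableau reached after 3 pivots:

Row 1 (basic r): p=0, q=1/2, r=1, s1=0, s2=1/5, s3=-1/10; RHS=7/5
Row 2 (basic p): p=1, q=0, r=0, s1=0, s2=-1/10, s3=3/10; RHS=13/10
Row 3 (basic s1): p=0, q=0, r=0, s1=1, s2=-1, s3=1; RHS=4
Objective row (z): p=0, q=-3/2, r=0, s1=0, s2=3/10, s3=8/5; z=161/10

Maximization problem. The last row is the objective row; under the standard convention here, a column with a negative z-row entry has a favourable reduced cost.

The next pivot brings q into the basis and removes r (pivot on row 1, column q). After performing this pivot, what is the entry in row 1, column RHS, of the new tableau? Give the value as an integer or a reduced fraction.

14/5

Pivot element is row 1, column q: 1/2.
Normalize row 1: new (row 1, RHS) = (7/5)/(1/2) = 14/5.
Row 1 is the pivot row, so the entry is 14/5.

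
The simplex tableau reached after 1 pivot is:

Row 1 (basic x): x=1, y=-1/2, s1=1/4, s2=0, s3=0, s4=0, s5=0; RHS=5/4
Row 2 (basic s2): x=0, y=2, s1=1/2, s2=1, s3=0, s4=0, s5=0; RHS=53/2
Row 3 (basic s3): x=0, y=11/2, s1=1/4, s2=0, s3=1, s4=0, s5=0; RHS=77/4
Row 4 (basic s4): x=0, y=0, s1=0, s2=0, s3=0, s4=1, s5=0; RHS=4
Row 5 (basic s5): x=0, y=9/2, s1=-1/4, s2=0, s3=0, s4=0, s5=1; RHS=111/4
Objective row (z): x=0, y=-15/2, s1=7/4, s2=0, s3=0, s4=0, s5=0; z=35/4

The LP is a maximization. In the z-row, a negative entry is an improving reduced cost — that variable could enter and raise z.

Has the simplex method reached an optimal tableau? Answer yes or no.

no

Column y has objective-row coefficient -15/2, which is negative; an improving pivot exists, so not yet optimal.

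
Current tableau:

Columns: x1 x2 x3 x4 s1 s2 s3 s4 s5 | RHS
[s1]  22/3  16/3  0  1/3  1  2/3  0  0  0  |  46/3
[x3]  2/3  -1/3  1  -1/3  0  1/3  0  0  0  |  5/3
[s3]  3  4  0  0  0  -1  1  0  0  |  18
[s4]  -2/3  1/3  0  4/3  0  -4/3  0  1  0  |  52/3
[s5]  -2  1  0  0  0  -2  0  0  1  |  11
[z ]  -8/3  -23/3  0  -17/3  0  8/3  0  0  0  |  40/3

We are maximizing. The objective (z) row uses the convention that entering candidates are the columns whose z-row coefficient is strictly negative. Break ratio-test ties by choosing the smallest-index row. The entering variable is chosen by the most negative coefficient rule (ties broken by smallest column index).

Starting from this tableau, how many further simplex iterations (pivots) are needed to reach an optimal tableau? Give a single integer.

3

pivot: x2 in, s1 out → z = 283/8
pivot: x4 in, s4 out → z = 2102/21
pivot: s2 in, x2 out → z = 120
No improving column remains; optimal.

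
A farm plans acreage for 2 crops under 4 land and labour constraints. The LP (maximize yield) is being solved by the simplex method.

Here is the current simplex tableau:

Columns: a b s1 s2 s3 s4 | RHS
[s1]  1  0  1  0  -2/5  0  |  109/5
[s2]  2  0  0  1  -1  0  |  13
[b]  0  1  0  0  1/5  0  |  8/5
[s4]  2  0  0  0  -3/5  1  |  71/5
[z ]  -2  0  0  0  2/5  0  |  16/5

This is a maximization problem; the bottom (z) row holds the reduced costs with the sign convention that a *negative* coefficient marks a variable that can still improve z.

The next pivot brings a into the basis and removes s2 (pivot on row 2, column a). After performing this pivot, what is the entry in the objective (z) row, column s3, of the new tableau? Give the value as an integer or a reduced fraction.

Pivot element is row 2, column a: 2.
Normalize row 2: new (row 2, s3) = (-1)/2 = -1/2.
z-row ← z-row − (-2)·(new row 2): 2/5 − (-2)·(-1/2) = -3/5.

-3/5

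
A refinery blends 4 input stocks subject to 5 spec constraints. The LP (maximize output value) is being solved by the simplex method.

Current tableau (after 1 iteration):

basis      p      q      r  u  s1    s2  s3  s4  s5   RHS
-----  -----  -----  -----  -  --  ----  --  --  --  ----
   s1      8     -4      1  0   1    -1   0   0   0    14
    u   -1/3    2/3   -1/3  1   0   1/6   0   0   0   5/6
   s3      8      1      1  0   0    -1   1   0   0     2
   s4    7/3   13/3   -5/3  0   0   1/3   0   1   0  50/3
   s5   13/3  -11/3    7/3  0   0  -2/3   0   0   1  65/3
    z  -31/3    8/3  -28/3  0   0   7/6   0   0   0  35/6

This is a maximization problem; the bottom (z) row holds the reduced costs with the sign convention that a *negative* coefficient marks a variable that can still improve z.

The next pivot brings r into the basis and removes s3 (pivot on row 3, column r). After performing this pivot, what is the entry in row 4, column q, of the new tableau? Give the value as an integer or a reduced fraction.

Pivot element is row 3, column r: 1.
Normalize row 3: new (row 3, q) = 1/1 = 1.
row 4 ← row 4 − (-5/3)·(new row 3): 13/3 − (-5/3)·1 = 6.

6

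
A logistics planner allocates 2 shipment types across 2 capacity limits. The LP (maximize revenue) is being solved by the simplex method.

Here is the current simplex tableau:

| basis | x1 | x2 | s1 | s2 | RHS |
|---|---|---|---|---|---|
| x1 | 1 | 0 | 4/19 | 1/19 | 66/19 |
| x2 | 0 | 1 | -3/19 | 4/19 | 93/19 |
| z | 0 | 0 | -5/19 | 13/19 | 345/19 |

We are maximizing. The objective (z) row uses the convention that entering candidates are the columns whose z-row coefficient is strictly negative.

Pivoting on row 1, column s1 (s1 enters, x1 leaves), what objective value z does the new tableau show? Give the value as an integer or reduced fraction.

Minimum ratio for s1: (66/19)/(4/19) = 33/2.
z changes by −(z-row coeff of s1)·ratio = −(-5/19)·(33/2) = 165/38.
New z = 345/19 + (165/38) = 45/2.

45/2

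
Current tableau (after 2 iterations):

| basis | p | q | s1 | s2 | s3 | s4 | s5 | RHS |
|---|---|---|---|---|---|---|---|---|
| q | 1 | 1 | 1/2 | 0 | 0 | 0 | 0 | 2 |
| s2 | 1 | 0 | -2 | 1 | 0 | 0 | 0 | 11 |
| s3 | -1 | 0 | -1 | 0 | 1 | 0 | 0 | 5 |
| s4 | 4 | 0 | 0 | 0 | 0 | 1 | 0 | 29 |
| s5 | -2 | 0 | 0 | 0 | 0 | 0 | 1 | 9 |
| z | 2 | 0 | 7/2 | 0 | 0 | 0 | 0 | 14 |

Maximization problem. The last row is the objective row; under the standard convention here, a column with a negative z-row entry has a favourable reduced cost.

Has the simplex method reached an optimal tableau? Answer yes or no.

No objective-row coefficient is strictly negative, so no entering variable exists; the tableau is optimal.

yes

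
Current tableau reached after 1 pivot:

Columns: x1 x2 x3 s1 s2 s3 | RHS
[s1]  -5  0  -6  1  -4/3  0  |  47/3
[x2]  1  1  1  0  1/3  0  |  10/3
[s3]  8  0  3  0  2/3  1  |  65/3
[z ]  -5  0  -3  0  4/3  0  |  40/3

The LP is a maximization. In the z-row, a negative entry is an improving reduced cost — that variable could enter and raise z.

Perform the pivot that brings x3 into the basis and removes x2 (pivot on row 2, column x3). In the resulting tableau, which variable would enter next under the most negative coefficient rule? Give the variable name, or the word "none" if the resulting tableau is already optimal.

Pivot element 1. New z-row = old z-row − (-3)·(row 2/1).
Updated z-row coefficients: x1: -2, x2: 3, x3: 0, s1: 0, s2: 7/3, s3: 0.
The most negative is -2 in column x1, so x1 would enter next.

x1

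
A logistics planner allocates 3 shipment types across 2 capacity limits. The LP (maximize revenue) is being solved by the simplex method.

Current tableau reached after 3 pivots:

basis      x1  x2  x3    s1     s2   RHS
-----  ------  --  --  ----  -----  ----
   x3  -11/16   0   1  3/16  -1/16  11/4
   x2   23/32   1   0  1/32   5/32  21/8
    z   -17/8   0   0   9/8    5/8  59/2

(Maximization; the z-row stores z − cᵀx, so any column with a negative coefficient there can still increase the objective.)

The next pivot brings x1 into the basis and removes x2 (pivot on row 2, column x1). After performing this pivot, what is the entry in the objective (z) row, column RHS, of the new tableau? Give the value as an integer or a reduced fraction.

857/23

Pivot element is row 2, column x1: 23/32.
Normalize row 2: new (row 2, RHS) = (21/8)/(23/32) = 84/23.
z-row ← z-row − (-17/8)·(new row 2): 59/2 − (-17/8)·(84/23) = 857/23.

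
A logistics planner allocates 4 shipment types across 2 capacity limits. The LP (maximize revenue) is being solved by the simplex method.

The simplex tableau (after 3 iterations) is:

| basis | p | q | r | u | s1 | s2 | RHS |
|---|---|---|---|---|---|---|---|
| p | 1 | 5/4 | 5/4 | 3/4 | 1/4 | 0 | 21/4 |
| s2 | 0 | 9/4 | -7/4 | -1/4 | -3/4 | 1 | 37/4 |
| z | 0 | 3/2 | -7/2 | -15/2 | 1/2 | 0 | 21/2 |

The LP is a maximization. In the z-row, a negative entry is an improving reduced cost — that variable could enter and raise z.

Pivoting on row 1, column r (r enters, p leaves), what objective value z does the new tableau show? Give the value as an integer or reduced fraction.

126/5

Minimum ratio for r: (21/4)/(5/4) = 21/5.
z changes by −(z-row coeff of r)·ratio = −(-7/2)·(21/5) = 147/10.
New z = 21/2 + (147/10) = 126/5.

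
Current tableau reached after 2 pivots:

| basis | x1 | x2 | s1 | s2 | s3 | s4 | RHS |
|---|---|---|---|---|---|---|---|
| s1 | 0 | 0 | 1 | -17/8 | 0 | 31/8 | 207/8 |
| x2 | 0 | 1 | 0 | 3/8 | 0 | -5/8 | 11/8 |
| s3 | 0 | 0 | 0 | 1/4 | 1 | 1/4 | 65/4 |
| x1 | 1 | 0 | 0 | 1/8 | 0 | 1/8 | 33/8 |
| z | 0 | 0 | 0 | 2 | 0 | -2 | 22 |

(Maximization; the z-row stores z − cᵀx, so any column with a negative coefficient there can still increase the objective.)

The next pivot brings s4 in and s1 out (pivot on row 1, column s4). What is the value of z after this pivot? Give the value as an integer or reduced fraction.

Minimum ratio for s4: (207/8)/(31/8) = 207/31.
z changes by −(z-row coeff of s4)·ratio = −(-2)·(207/31) = 414/31.
New z = 22 + (414/31) = 1096/31.

1096/31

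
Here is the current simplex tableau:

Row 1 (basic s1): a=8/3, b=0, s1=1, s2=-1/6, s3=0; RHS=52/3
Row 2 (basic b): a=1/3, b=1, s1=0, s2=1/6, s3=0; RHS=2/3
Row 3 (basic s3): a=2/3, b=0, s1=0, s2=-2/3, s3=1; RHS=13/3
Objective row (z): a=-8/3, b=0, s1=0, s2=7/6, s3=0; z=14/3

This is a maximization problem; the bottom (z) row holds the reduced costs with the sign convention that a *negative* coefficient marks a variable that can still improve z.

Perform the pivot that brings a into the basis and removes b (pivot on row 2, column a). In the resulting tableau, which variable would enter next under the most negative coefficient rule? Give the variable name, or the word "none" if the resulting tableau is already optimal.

Pivot element 1/3. New z-row = old z-row − (-8/3)·(row 2/(1/3)).
Updated z-row coefficients: a: 0, b: 8, s1: 0, s2: 5/2, s3: 0.
No coefficient is strictly negative; the tableau after this pivot is optimal.

none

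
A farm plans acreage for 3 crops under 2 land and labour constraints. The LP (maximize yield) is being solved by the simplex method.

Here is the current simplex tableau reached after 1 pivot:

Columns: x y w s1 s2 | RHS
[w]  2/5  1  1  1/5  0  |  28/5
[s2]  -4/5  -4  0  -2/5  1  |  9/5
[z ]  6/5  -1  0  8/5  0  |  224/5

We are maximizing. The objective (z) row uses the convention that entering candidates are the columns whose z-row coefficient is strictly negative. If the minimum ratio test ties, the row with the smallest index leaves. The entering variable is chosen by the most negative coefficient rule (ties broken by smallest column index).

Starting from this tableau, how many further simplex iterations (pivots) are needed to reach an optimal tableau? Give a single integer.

pivot: y in, w out → z = 252/5
No improving column remains; optimal.

1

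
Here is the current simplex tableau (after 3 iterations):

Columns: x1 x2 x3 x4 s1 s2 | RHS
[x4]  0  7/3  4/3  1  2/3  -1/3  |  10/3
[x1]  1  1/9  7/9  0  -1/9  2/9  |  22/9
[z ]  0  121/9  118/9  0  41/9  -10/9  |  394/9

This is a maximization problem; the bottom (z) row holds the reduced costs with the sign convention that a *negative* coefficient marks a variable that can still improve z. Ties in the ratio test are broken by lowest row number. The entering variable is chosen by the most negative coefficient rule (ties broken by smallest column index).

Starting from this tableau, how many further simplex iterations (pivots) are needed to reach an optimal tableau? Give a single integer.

1

pivot: s2 in, x1 out → z = 56
No improving column remains; optimal.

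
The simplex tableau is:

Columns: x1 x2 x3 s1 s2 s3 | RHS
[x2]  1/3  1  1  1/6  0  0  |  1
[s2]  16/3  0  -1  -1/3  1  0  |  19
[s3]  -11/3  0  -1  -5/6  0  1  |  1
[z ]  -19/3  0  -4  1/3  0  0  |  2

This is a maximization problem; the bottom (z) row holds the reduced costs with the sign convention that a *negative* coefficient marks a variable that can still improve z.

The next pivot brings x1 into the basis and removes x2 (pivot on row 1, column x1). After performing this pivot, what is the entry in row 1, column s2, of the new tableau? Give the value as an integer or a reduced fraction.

0

Pivot element is row 1, column x1: 1/3.
Normalize row 1: new (row 1, s2) = 0/(1/3) = 0.
Row 1 is the pivot row, so the entry is 0.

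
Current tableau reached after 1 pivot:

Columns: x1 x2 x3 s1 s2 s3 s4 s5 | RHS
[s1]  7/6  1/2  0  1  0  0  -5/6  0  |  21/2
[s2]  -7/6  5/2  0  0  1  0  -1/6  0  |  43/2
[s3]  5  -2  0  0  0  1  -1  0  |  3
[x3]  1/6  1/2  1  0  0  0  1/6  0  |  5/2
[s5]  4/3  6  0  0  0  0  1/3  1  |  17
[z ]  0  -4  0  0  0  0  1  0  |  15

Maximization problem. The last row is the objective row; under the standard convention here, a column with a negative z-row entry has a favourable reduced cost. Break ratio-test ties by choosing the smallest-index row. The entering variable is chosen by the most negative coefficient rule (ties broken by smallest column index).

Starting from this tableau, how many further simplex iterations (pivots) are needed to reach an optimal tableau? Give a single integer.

1

pivot: x2 in, s5 out → z = 79/3
No improving column remains; optimal.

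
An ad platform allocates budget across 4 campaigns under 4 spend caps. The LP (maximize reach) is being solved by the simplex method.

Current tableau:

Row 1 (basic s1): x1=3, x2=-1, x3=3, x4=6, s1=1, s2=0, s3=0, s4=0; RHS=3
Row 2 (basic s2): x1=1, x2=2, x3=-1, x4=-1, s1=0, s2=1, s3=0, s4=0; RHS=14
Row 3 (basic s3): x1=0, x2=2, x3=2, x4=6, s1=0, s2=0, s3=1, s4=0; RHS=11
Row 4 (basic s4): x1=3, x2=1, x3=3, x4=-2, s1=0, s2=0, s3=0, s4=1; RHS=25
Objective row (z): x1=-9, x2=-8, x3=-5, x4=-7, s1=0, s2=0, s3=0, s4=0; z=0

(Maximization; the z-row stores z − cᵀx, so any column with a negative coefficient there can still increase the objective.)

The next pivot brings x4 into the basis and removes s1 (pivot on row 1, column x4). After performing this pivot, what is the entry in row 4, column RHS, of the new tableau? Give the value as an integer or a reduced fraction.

26

Pivot element is row 1, column x4: 6.
Normalize row 1: new (row 1, RHS) = 3/6 = 1/2.
row 4 ← row 4 − (-2)·(new row 1): 25 − (-2)·(1/2) = 26.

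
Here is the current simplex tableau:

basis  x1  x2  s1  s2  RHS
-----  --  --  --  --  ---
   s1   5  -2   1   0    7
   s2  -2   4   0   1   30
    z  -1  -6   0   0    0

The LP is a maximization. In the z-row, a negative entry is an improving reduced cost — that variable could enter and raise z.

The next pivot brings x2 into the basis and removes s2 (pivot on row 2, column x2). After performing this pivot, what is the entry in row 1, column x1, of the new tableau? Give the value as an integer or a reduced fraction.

Pivot element is row 2, column x2: 4.
Normalize row 2: new (row 2, x1) = (-2)/4 = -1/2.
row 1 ← row 1 − (-2)·(new row 2): 5 − (-2)·(-1/2) = 4.

4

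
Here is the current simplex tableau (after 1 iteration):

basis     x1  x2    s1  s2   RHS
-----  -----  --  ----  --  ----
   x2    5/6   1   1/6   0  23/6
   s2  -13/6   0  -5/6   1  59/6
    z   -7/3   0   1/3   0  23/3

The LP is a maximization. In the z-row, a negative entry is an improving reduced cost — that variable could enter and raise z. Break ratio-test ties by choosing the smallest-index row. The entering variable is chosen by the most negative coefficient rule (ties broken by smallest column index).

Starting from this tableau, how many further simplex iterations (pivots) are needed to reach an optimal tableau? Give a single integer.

1

pivot: x1 in, x2 out → z = 92/5
No improving column remains; optimal.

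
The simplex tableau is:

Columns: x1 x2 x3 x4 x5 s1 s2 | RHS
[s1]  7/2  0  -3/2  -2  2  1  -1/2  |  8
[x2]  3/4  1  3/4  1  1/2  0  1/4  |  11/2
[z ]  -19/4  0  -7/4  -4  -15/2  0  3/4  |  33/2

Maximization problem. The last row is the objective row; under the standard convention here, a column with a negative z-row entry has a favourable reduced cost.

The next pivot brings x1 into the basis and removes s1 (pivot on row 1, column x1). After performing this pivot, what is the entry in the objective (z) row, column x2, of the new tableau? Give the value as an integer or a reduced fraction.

Pivot element is row 1, column x1: 7/2.
Normalize row 1: new (row 1, x2) = 0/(7/2) = 0.
z-row ← z-row − (-19/4)·(new row 1): 0 − (-19/4)·0 = 0.

0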